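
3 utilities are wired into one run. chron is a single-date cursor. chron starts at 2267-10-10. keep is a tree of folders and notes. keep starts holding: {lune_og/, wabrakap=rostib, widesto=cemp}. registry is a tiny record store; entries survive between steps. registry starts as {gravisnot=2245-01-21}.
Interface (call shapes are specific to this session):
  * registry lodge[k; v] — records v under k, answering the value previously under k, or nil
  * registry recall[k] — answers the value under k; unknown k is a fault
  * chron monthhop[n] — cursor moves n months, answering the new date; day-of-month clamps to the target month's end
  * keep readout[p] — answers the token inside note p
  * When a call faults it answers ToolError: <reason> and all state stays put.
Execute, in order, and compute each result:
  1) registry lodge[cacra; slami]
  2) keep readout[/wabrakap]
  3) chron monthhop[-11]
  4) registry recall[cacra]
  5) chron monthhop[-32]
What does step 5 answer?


Answer: 2264-03-10

Derivation:
~$ registry lodge cacra slami
:: nil
~$ keep readout /wabrakap
:: rostib
~$ chron monthhop -11
:: 2266-11-10
~$ registry recall cacra
:: slami
~$ chron monthhop -32
:: 2264-03-10


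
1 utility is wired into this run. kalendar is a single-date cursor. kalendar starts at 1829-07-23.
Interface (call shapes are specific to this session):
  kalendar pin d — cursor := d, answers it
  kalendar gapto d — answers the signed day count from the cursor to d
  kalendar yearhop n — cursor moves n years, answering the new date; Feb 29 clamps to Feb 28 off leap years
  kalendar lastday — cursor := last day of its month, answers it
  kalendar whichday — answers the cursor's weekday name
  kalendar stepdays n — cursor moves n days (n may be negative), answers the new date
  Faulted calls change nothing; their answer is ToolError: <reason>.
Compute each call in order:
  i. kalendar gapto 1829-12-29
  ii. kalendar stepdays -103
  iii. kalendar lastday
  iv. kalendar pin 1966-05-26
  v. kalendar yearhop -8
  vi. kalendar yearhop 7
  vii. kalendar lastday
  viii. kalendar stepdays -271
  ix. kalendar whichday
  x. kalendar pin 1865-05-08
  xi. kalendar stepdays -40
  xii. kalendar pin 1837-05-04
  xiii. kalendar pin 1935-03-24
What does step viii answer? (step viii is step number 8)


Answer: 1964-09-02

Derivation:
Act: kalendar gapto[d: 1829-12-29]
Obs: 159
Act: kalendar stepdays[n: -103]
Obs: 1829-04-11
Act: kalendar lastday[]
Obs: 1829-04-30
Act: kalendar pin[d: 1966-05-26]
Obs: 1966-05-26
Act: kalendar yearhop[n: -8]
Obs: 1958-05-26
Act: kalendar yearhop[n: 7]
Obs: 1965-05-26
Act: kalendar lastday[]
Obs: 1965-05-31
Act: kalendar stepdays[n: -271]
Obs: 1964-09-02
Act: kalendar whichday[]
Obs: Wednesday
Act: kalendar pin[d: 1865-05-08]
Obs: 1865-05-08
Act: kalendar stepdays[n: -40]
Obs: 1865-03-29
Act: kalendar pin[d: 1837-05-04]
Obs: 1837-05-04
Act: kalendar pin[d: 1935-03-24]
Obs: 1935-03-24


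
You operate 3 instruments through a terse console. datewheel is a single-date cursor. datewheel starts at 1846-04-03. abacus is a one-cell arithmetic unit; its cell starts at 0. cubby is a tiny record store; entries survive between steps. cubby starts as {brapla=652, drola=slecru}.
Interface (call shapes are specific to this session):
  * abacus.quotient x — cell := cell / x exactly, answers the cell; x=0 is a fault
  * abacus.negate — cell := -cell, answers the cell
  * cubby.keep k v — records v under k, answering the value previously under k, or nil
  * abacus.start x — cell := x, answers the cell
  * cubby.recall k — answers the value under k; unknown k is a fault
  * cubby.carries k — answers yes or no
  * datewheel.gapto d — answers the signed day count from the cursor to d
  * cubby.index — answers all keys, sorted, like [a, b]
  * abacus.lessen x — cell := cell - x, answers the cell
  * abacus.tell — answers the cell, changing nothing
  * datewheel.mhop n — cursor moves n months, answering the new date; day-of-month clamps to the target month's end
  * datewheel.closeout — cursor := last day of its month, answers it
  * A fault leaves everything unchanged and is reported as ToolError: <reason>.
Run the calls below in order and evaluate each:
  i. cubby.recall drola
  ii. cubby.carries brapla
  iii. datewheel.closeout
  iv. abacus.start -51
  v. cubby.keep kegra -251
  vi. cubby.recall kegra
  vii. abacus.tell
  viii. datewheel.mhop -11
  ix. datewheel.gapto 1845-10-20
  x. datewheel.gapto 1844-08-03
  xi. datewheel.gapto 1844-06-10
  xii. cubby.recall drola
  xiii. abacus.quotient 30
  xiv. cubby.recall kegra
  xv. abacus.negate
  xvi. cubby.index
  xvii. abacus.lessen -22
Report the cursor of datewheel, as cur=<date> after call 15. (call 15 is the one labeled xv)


Answer: cur=1845-05-30

Derivation:
Using cubby.recall using drola, yielding slecru.
I run cubby.carries using brapla, yielding yes.
Using datewheel.closeout(), → 1846-04-30.
Next I call abacus.start using -51, — result: -51.
Calling cubby.keep using kegra, -251, and see nil.
Invoking cubby.recall using kegra: -251.
Then abacus.tell, → -51.
Invoking datewheel.mhop using -11, which returns 1845-05-30.
I run datewheel.gapto using 1845-10-20, which returns 143.
Calling datewheel.gapto using 1844-08-03, yielding -300.
Using datewheel.gapto using 1844-06-10, and observe -354.
Calling cubby.recall using drola, → slecru.
Next I call abacus.quotient using 30, yielding -17/10.
Next I call cubby.recall using kegra, → -251.
Using abacus.negate(), giving 17/10.
I run cubby.index(), and get [brapla, drola, kegra].
I use abacus.lessen using -22, and see 237/10.


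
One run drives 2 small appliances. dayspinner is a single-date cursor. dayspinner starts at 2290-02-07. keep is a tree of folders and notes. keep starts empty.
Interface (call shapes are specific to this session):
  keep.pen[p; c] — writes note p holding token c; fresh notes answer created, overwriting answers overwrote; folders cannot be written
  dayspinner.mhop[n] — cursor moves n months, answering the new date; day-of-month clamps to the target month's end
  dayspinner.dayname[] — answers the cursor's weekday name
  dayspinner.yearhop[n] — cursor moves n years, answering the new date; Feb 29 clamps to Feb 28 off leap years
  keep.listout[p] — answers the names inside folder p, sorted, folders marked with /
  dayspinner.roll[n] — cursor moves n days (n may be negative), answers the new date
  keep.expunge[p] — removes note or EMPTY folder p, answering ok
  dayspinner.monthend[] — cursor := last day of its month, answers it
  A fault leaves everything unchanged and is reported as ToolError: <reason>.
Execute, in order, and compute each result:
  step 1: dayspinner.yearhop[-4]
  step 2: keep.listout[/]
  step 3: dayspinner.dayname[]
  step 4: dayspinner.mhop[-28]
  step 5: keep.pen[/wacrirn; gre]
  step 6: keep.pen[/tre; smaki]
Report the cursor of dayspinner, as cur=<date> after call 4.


Answer: cur=2283-10-07

Derivation:
! 1. dayspinner.yearhop(n='-4') -> 2286-02-07
! 2. keep.listout(p='/') -> []
! 3. dayspinner.dayname() -> Sunday
! 4. dayspinner.mhop(n='-28') -> 2283-10-07
! 5. keep.pen(p='/wacrirn', c='gre') -> created
! 6. keep.pen(p='/tre', c='smaki') -> created


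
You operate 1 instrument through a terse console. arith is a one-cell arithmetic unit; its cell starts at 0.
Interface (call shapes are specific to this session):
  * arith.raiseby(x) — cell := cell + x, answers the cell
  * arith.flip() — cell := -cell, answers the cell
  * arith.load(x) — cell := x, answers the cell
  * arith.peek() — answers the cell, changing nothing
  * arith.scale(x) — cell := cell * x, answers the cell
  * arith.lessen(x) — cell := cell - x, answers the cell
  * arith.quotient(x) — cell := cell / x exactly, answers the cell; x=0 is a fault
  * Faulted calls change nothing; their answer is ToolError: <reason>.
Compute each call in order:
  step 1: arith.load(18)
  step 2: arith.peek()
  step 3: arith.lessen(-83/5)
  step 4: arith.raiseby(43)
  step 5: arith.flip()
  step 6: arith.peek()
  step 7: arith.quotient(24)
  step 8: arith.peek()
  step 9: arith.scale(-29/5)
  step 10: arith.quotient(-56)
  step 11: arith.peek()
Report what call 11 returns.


Act: arith.load[x=18]
Obs: 18
Act: arith.peek[]
Obs: 18
Act: arith.lessen[x=-83/5]
Obs: 173/5
Act: arith.raiseby[x=43]
Obs: 388/5
Act: arith.flip[]
Obs: -388/5
Act: arith.peek[]
Obs: -388/5
Act: arith.quotient[x=24]
Obs: -97/30
Act: arith.peek[]
Obs: -97/30
Act: arith.scale[x=-29/5]
Obs: 2813/150
Act: arith.quotient[x=-56]
Obs: -2813/8400
Act: arith.peek[]
Obs: -2813/8400

Answer: -2813/8400


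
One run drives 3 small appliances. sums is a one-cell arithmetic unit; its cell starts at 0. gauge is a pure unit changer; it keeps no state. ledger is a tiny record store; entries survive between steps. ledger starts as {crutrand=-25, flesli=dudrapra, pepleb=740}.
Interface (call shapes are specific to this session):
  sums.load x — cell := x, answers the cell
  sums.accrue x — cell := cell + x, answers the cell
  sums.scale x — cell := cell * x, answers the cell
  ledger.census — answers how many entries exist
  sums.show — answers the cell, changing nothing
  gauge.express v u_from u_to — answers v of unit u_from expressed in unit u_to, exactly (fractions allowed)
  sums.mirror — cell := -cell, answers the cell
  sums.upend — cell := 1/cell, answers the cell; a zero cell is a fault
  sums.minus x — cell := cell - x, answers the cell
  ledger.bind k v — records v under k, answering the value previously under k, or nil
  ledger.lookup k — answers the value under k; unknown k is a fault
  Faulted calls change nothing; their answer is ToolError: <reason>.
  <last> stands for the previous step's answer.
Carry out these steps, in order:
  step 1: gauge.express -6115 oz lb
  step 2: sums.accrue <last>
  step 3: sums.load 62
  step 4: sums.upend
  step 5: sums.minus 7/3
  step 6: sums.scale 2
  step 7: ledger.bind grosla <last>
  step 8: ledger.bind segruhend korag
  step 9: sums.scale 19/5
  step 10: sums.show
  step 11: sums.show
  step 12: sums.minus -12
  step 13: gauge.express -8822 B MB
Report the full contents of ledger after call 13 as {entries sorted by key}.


Answer: {crutrand=-25, flesli=dudrapra, grosla=-431/93, pepleb=740, segruhend=korag}

Derivation:
Invoking gauge.express with v: -6115, u_from: oz, u_to: lb, and see -6115/16.
Invoking sums.accrue with x: <last>, yielding -6115/16.
I call sums.load with x: 62, and get 62.
I invoke sums.upend(), → 1/62.
Now I run sums.minus with x: 7/3, yielding -431/186.
I invoke sums.scale with x: 2, and observe -431/93.
Calling ledger.bind with k: grosla, v: <last>, and observe nil.
Calling ledger.bind with k: segruhend, v: korag, which returns nil.
I invoke sums.scale with x: 19/5, giving -8189/465.
I run sums.show, which returns -8189/465.
I invoke sums.show, giving -8189/465.
I call sums.minus with x: -12, and get -2609/465.
I call gauge.express with v: -8822, u_from: B, u_to: MB, — result: -4411/500000.


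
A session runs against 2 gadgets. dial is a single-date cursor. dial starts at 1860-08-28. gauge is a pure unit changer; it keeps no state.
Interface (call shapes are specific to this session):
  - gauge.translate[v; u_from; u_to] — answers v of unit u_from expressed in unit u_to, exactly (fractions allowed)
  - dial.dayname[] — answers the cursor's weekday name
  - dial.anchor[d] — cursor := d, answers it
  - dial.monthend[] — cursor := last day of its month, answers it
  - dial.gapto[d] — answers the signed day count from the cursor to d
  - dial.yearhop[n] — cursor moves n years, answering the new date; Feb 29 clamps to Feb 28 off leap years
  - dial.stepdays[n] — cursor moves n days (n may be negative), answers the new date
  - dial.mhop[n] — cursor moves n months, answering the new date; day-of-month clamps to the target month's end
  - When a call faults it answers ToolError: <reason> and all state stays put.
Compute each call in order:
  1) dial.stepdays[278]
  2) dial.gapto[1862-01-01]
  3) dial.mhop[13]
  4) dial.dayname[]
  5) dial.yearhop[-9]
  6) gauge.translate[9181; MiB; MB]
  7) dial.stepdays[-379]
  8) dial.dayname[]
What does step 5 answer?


-- dial.stepdays(278) ~> 1861-06-02
-- dial.gapto(1862-01-01) ~> 213
-- dial.mhop(13) ~> 1862-07-02
-- dial.dayname() ~> Wednesday
-- dial.yearhop(-9) ~> 1853-07-02
-- gauge.translate(9181, MiB, MB) ~> 150421504/15625
-- dial.stepdays(-379) ~> 1852-06-18
-- dial.dayname() ~> Friday

Answer: 1853-07-02


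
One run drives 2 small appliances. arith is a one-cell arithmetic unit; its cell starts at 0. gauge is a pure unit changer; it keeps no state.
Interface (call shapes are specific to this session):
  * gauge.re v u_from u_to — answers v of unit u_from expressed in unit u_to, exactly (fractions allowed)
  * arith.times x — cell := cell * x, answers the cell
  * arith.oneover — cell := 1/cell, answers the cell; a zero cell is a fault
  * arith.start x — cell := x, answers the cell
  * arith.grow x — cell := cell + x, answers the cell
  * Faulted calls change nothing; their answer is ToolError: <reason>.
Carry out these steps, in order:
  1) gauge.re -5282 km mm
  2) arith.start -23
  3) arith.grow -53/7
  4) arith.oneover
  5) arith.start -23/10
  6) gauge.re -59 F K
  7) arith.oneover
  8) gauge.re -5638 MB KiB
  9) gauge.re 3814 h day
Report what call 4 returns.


Do: gauge.re[v=-5282; u_from=km; u_to=mm]
See: -5282000000
Do: arith.start[x=-23]
See: -23
Do: arith.grow[x=-53/7]
See: -214/7
Do: arith.oneover[]
See: -7/214
Do: arith.start[x=-23/10]
See: -23/10
Do: gauge.re[v=-59; u_from=F; u_to=K]
See: 40067/180
Do: arith.oneover[]
See: -10/23
Do: gauge.re[v=-5638; u_from=MB; u_to=KiB]
See: -44046875/8
Do: gauge.re[v=3814; u_from=h; u_to=day]
See: 1907/12

Answer: -7/214


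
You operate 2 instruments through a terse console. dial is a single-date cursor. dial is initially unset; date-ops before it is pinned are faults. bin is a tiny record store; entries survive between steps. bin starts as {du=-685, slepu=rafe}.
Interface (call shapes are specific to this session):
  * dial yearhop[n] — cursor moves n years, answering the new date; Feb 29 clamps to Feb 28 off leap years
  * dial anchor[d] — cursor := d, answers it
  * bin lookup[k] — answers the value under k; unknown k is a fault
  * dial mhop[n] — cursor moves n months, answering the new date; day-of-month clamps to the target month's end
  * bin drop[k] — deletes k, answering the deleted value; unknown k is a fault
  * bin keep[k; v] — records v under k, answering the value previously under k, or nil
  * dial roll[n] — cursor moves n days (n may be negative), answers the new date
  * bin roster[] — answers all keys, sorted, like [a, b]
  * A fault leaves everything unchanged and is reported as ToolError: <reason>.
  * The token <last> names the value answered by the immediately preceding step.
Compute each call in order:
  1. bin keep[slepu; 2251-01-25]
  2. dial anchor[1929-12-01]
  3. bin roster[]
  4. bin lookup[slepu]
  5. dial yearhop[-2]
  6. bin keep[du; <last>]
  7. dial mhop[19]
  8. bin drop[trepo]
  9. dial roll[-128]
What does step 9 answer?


% bin keep k→slepu v→2251-01-25
[out] rafe
% dial anchor d→1929-12-01
[out] 1929-12-01
% bin roster
[out] [du, slepu]
% bin lookup k→slepu
[out] 2251-01-25
% dial yearhop n→-2
[out] 1927-12-01
% bin keep k→du v→<last>
[out] -685
% dial mhop n→19
[out] 1929-07-01
% bin drop k→trepo
[out] ToolError: no such key trepo
% dial roll n→-128
[out] 1929-02-23

Answer: 1929-02-23


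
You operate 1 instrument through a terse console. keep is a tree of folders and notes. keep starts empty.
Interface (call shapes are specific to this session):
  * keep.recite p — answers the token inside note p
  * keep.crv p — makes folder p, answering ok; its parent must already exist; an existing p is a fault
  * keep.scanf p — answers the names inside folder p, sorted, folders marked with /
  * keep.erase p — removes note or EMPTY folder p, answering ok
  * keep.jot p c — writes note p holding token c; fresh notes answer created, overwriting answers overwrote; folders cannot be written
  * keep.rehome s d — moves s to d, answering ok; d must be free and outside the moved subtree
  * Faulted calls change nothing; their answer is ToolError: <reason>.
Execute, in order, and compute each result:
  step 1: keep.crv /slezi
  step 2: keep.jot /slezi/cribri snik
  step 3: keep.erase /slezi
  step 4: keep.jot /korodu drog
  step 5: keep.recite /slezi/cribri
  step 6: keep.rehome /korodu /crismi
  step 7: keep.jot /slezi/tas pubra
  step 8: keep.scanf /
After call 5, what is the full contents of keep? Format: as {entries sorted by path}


CALL keep.crv[p=/slezi]
RET  ok
CALL keep.jot[p=/slezi/cribri; c=snik]
RET  created
CALL keep.erase[p=/slezi]
RET  ToolError: not empty
CALL keep.jot[p=/korodu; c=drog]
RET  created
CALL keep.recite[p=/slezi/cribri]
RET  snik
CALL keep.rehome[s=/korodu; d=/crismi]
RET  ok
CALL keep.jot[p=/slezi/tas; c=pubra]
RET  created
CALL keep.scanf[p=/]
RET  [crismi, slezi/]

Answer: {korodu=drog, slezi/, slezi/cribri=snik}


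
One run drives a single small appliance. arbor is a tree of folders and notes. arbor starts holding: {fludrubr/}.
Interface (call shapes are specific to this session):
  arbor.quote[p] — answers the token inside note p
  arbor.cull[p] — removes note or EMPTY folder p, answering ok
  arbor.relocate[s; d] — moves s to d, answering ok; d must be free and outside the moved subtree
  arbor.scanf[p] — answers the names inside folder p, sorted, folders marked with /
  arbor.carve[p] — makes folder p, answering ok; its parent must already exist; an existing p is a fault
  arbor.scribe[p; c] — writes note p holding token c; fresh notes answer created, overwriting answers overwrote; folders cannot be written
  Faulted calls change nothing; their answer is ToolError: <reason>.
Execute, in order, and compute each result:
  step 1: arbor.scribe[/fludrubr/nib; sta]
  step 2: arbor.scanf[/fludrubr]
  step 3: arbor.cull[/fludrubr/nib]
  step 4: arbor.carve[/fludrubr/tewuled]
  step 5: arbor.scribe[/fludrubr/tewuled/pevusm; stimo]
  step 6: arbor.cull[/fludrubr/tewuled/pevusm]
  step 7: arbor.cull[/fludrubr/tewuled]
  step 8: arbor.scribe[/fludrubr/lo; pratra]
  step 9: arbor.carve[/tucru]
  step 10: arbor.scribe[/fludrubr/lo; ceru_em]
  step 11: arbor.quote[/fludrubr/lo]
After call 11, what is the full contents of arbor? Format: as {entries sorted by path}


Act: arbor.scribe[p: /fludrubr/nib; c: sta]
Obs: created
Act: arbor.scanf[p: /fludrubr]
Obs: [nib]
Act: arbor.cull[p: /fludrubr/nib]
Obs: ok
Act: arbor.carve[p: /fludrubr/tewuled]
Obs: ok
Act: arbor.scribe[p: /fludrubr/tewuled/pevusm; c: stimo]
Obs: created
Act: arbor.cull[p: /fludrubr/tewuled/pevusm]
Obs: ok
Act: arbor.cull[p: /fludrubr/tewuled]
Obs: ok
Act: arbor.scribe[p: /fludrubr/lo; c: pratra]
Obs: created
Act: arbor.carve[p: /tucru]
Obs: ok
Act: arbor.scribe[p: /fludrubr/lo; c: ceru_em]
Obs: overwrote
Act: arbor.quote[p: /fludrubr/lo]
Obs: ceru_em

Answer: {fludrubr/, fludrubr/lo=ceru_em, tucru/}


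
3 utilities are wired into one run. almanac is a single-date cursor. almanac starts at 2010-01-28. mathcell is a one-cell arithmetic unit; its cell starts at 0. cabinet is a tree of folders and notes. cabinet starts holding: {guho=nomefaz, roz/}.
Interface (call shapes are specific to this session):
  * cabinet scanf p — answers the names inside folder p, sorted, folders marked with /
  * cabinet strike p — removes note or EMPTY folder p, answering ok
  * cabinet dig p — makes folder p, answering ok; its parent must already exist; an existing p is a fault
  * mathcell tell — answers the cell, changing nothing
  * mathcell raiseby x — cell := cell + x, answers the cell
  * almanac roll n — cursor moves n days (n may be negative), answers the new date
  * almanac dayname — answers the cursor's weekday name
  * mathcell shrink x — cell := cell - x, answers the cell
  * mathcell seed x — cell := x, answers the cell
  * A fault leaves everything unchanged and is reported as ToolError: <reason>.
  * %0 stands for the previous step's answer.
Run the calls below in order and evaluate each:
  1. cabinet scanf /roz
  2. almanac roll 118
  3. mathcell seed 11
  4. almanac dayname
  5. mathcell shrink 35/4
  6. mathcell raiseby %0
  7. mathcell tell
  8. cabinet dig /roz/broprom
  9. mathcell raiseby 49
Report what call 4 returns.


! 1. cabinet scanf(p→/roz) == []
! 2. almanac roll(n→118) == 2010-05-26
! 3. mathcell seed(x→11) == 11
! 4. almanac dayname() == Wednesday
! 5. mathcell shrink(x→35/4) == 9/4
! 6. mathcell raiseby(x→%0) == 9/2
! 7. mathcell tell() == 9/2
! 8. cabinet dig(p→/roz/broprom) == ok
! 9. mathcell raiseby(x→49) == 107/2

Answer: Wednesday


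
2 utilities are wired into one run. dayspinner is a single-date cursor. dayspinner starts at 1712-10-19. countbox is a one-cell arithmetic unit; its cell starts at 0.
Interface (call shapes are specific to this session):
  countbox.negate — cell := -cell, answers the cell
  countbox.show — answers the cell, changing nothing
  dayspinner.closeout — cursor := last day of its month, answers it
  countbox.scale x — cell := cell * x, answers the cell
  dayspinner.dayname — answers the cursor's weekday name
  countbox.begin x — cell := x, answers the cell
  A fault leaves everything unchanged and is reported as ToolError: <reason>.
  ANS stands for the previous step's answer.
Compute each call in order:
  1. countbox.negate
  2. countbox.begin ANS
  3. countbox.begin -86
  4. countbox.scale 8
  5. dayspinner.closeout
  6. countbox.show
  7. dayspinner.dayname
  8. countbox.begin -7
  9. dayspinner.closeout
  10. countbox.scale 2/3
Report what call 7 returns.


Answer: Monday

Derivation:
# 1. countbox.negate() ~> 0
# 2. countbox.begin(ANS) ~> 0
# 3. countbox.begin(-86) ~> -86
# 4. countbox.scale(8) ~> -688
# 5. dayspinner.closeout() ~> 1712-10-31
# 6. countbox.show() ~> -688
# 7. dayspinner.dayname() ~> Monday
# 8. countbox.begin(-7) ~> -7
# 9. dayspinner.closeout() ~> 1712-10-31
# 10. countbox.scale(2/3) ~> -14/3


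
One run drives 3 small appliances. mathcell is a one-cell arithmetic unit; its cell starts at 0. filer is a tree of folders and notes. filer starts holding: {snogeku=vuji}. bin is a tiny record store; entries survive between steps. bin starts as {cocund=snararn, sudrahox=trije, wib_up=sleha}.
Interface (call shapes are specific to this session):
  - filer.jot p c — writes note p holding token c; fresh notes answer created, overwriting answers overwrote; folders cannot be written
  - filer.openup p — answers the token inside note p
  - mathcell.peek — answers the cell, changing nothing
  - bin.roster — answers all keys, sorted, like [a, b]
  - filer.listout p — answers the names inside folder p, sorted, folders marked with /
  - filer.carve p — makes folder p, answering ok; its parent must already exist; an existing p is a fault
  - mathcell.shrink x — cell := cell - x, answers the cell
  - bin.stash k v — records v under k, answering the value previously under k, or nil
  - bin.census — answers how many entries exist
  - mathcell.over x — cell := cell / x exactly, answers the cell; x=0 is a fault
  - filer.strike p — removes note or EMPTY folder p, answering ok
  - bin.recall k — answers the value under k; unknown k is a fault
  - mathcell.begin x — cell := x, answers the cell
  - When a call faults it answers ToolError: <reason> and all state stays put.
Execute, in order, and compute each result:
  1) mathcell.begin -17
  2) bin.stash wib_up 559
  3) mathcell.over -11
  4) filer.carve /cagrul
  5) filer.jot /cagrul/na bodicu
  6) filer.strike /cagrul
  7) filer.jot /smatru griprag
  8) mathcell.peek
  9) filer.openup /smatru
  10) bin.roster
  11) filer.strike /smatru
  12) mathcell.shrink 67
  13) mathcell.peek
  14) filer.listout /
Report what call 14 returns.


! mathcell.begin(x=-17) == -17
! bin.stash(k=wib_up, v=559) == sleha
! mathcell.over(x=-11) == 17/11
! filer.carve(p=/cagrul) == ok
! filer.jot(p=/cagrul/na, c=bodicu) == created
! filer.strike(p=/cagrul) == ToolError: not empty
! filer.jot(p=/smatru, c=griprag) == created
! mathcell.peek() == 17/11
! filer.openup(p=/smatru) == griprag
! bin.roster() == [cocund, sudrahox, wib_up]
! filer.strike(p=/smatru) == ok
! mathcell.shrink(x=67) == -720/11
! mathcell.peek() == -720/11
! filer.listout(p=/) == [cagrul/, snogeku]

Answer: [cagrul/, snogeku]


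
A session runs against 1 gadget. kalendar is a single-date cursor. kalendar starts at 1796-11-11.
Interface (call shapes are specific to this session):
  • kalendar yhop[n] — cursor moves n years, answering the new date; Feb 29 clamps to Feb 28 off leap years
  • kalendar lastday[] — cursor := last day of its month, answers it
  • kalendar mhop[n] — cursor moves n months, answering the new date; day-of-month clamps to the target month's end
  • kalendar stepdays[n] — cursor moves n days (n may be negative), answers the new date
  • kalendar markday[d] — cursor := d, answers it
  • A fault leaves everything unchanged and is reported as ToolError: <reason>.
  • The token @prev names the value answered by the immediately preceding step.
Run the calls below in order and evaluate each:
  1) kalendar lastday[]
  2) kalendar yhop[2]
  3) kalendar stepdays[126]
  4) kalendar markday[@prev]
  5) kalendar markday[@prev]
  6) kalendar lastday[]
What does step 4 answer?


Step: kalendar lastday[]
Result: 1796-11-30
Step: kalendar yhop[n='2']
Result: 1798-11-30
Step: kalendar stepdays[n='126']
Result: 1799-04-05
Step: kalendar markday[d='@prev']
Result: 1799-04-05
Step: kalendar markday[d='@prev']
Result: 1799-04-05
Step: kalendar lastday[]
Result: 1799-04-30

Answer: 1799-04-05


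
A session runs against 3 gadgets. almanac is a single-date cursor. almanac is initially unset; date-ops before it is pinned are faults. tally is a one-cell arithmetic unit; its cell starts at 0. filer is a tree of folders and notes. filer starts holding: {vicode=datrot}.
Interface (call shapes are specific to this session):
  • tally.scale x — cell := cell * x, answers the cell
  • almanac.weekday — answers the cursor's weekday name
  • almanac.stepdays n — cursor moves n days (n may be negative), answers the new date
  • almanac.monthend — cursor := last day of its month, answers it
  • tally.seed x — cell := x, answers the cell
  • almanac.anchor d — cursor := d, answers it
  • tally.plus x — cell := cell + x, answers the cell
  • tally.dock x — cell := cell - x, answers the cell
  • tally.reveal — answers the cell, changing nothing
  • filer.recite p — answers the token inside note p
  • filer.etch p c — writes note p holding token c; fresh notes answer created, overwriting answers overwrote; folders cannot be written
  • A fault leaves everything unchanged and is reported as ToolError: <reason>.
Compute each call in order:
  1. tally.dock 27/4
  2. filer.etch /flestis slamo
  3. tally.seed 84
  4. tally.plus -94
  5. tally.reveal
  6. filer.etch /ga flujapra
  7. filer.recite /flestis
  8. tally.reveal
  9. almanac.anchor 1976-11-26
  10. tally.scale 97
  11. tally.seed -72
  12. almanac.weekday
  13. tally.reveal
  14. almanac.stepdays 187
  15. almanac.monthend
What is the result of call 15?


Answer: 1977-06-30

Derivation:
Invoking tally.dock using x→27/4, giving -27/4.
I call filer.etch using p→/flestis, c→slamo, → created.
I run tally.seed using x→84, and see 84.
I invoke tally.plus using x→-94, giving -10.
Calling tally.reveal(): -10.
Then filer.etch using p→/ga, c→flujapra: created.
I invoke filer.recite using p→/flestis, yielding slamo.
I run tally.reveal(), giving -10.
I invoke almanac.anchor using d→1976-11-26, and observe 1976-11-26.
I call tally.scale using x→97, and get -970.
Using tally.seed using x→-72: -72.
I call almanac.weekday, and see Friday.
I try tally.reveal(), yielding -72.
I call almanac.stepdays using n→187: 1977-06-01.
I use almanac.monthend(): 1977-06-30.


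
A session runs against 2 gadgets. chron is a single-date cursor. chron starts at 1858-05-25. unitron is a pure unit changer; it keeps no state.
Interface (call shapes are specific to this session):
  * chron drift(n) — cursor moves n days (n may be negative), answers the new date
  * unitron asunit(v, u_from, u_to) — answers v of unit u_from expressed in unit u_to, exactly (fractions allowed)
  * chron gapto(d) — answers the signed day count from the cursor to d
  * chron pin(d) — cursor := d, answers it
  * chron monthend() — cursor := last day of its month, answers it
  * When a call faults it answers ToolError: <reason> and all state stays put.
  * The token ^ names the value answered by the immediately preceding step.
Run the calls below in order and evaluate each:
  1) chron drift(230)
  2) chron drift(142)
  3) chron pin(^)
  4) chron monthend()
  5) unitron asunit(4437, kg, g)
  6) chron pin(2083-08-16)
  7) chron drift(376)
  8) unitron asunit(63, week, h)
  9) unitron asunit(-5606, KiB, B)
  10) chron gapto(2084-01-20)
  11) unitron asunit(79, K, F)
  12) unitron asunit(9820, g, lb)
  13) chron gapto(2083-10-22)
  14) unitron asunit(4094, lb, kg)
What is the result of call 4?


Answer: 1859-06-30

Derivation:
>> chron drift(n='230')
<< 1859-01-10
>> chron drift(n='142')
<< 1859-06-01
>> chron pin(d='^')
<< 1859-06-01
>> chron monthend()
<< 1859-06-30
>> unitron asunit(v='4437', u_from='kg', u_to='g')
<< 4437000
>> chron pin(d='2083-08-16')
<< 2083-08-16
>> chron drift(n='376')
<< 2084-08-26
>> unitron asunit(v='63', u_from='week', u_to='h')
<< 10584
>> unitron asunit(v='-5606', u_from='KiB', u_to='B')
<< -5740544
>> chron gapto(d='2084-01-20')
<< -219
>> unitron asunit(v='79', u_from='K', u_to='F')
<< -31747/100
>> unitron asunit(v='9820', u_from='g', u_to='lb')
<< 982000000/45359237
>> chron gapto(d='2083-10-22')
<< -309
>> unitron asunit(v='4094', u_from='lb', u_to='kg')
<< 92850358139/50000000


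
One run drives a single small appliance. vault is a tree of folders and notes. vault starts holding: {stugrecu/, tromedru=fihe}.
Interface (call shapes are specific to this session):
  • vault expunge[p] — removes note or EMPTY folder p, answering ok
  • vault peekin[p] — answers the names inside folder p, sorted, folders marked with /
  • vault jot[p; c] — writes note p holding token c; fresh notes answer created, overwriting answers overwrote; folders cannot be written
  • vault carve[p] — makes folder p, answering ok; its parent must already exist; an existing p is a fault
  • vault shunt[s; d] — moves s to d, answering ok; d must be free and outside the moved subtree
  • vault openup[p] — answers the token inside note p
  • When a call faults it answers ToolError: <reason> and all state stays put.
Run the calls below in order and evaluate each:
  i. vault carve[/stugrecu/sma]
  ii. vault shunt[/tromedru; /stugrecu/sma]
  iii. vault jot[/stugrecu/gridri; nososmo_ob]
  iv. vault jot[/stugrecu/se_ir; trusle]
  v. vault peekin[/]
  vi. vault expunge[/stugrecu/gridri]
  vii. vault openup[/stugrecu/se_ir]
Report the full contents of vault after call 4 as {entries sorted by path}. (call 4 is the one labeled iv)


Answer: {stugrecu/, stugrecu/gridri=nososmo_ob, stugrecu/se_ir=trusle, stugrecu/sma/, tromedru=fihe}

Derivation:
I invoke vault carve using p: /stugrecu/sma, and get ok.
Using vault shunt using s: /tromedru, d: /stugrecu/sma, and observe ToolError: exists.
Next I call vault jot using p: /stugrecu/gridri, c: nososmo_ob, giving created.
I run vault jot using p: /stugrecu/se_ir, c: trusle, → created.
Now I run vault peekin using p: /, and see [stugrecu/, tromedru].
I call vault expunge using p: /stugrecu/gridri, — result: ok.
Calling vault openup using p: /stugrecu/se_ir, → trusle.


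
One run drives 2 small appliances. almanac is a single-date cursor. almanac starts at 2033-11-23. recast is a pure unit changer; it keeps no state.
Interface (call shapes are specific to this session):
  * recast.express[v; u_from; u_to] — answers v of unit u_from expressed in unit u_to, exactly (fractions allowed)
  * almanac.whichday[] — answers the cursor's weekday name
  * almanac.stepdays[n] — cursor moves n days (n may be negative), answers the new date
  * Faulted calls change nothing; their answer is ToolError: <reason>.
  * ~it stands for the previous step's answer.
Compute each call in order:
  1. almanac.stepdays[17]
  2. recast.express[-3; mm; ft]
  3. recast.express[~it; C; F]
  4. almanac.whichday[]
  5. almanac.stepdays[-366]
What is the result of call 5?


Answer: 2032-12-09

Derivation:
;; almanac.stepdays(n: 17) ~> 2033-12-10
;; recast.express(v: -3, u_from: mm, u_to: ft) ~> -5/508
;; recast.express(v: ~it, u_from: C, u_to: F) ~> 16247/508
;; almanac.whichday() ~> Saturday
;; almanac.stepdays(n: -366) ~> 2032-12-09


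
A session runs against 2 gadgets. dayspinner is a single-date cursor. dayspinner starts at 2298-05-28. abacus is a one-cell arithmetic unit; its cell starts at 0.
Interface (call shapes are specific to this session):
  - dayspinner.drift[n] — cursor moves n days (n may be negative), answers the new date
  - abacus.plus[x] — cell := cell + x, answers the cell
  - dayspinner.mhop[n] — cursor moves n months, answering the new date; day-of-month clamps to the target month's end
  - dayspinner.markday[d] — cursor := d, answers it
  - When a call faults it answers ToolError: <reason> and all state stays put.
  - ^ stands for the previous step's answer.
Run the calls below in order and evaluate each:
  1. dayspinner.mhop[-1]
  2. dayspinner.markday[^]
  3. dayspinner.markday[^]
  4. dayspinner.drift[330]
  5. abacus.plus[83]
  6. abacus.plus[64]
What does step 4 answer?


Answer: 2299-03-24

Derivation:
$ dayspinner.mhop n: -1
= 2298-04-28
$ dayspinner.markday d: ^
= 2298-04-28
$ dayspinner.markday d: ^
= 2298-04-28
$ dayspinner.drift n: 330
= 2299-03-24
$ abacus.plus x: 83
= 83
$ abacus.plus x: 64
= 147


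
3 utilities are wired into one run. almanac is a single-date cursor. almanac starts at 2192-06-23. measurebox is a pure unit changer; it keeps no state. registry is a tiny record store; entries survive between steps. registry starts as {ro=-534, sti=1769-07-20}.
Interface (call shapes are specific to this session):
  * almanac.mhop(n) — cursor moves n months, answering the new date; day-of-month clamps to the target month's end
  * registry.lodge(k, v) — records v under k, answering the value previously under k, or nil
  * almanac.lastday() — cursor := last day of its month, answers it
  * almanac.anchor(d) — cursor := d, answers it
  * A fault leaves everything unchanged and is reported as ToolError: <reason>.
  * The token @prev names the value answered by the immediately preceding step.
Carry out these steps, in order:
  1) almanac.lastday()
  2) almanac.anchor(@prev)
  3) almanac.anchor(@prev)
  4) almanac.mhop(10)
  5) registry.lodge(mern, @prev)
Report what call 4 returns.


Answer: 2193-04-30

Derivation:
Do: almanac.lastday[]
See: 2192-06-30
Do: almanac.anchor[d='@prev']
See: 2192-06-30
Do: almanac.anchor[d='@prev']
See: 2192-06-30
Do: almanac.mhop[n='10']
See: 2193-04-30
Do: registry.lodge[k='mern'; v='@prev']
See: nil


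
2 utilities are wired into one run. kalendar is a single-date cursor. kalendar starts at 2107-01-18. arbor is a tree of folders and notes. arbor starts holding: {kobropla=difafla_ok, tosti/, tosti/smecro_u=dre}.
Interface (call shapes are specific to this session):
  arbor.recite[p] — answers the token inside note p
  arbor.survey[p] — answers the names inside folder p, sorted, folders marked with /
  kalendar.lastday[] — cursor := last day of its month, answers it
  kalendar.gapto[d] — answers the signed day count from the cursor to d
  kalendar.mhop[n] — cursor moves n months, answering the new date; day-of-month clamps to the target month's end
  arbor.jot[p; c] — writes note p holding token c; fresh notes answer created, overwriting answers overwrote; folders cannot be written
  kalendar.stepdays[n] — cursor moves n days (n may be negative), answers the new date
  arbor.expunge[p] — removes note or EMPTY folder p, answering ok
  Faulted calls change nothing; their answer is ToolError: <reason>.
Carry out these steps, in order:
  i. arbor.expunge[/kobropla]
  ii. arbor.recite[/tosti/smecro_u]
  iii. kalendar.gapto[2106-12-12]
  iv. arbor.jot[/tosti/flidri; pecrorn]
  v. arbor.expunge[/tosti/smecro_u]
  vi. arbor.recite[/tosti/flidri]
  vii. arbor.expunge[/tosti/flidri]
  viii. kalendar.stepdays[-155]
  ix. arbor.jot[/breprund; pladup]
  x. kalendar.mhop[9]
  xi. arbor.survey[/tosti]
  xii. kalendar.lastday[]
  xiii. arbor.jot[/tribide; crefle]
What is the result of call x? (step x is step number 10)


Step: expunge[p='/kobropla']
Result: ok
Step: recite[p='/tosti/smecro_u']
Result: dre
Step: gapto[d='2106-12-12']
Result: -37
Step: jot[p='/tosti/flidri'; c='pecrorn']
Result: created
Step: expunge[p='/tosti/smecro_u']
Result: ok
Step: recite[p='/tosti/flidri']
Result: pecrorn
Step: expunge[p='/tosti/flidri']
Result: ok
Step: stepdays[n='-155']
Result: 2106-08-16
Step: jot[p='/breprund'; c='pladup']
Result: created
Step: mhop[n='9']
Result: 2107-05-16
Step: survey[p='/tosti']
Result: []
Step: lastday[]
Result: 2107-05-31
Step: jot[p='/tribide'; c='crefle']
Result: created

Answer: 2107-05-16


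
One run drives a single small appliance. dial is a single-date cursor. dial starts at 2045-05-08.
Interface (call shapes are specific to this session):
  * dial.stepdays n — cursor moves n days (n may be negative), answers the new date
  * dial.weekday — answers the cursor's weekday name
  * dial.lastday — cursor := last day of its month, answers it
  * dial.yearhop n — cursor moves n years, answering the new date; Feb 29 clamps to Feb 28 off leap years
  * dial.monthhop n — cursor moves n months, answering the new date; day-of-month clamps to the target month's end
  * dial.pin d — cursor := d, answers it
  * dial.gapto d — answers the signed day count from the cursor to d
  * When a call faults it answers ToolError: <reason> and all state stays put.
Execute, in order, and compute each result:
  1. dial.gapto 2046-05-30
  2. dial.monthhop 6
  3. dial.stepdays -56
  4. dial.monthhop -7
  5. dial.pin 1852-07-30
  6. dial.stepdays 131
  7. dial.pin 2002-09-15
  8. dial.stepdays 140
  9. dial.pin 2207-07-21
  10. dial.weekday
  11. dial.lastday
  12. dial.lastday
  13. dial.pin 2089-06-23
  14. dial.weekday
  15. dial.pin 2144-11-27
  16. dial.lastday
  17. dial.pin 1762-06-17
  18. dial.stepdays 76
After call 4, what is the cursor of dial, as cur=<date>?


→ dial.gapto(d: 2046-05-30)
← 387
→ dial.monthhop(n: 6)
← 2045-11-08
→ dial.stepdays(n: -56)
← 2045-09-13
→ dial.monthhop(n: -7)
← 2045-02-13
→ dial.pin(d: 1852-07-30)
← 1852-07-30
→ dial.stepdays(n: 131)
← 1852-12-08
→ dial.pin(d: 2002-09-15)
← 2002-09-15
→ dial.stepdays(n: 140)
← 2003-02-02
→ dial.pin(d: 2207-07-21)
← 2207-07-21
→ dial.weekday()
← Tuesday
→ dial.lastday()
← 2207-07-31
→ dial.lastday()
← 2207-07-31
→ dial.pin(d: 2089-06-23)
← 2089-06-23
→ dial.weekday()
← Thursday
→ dial.pin(d: 2144-11-27)
← 2144-11-27
→ dial.lastday()
← 2144-11-30
→ dial.pin(d: 1762-06-17)
← 1762-06-17
→ dial.stepdays(n: 76)
← 1762-09-01

Answer: cur=2045-02-13


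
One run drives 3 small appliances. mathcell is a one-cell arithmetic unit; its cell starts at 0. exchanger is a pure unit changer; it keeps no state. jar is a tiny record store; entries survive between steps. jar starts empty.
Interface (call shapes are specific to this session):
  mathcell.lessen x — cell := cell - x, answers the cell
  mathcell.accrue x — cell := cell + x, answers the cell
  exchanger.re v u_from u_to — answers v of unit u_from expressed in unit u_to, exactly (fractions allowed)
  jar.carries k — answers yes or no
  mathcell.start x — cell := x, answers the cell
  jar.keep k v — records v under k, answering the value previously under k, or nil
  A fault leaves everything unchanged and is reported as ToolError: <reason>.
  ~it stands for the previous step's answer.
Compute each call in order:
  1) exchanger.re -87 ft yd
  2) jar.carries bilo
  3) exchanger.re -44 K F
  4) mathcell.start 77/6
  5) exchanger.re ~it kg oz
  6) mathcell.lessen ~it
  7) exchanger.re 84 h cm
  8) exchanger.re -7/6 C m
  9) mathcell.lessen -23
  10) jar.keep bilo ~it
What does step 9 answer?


Answer: -1473347585/3534486

Derivation:
;; 1. exchanger.re(v='-87', u_from='ft', u_to='yd') => -29
;; 2. jar.carries(k='bilo') => no
;; 3. exchanger.re(v='-44', u_from='K', u_to='F') => -53887/100
;; 4. mathcell.start(x='77/6') => 77/6
;; 5. exchanger.re(v='~it', u_from='kg', u_to='oz') => 800000000/1767243
;; 6. mathcell.lessen(x='~it') => -1554640763/3534486
;; 7. exchanger.re(v='84', u_from='h', u_to='cm') => ToolError: incompatible units
;; 8. exchanger.re(v='-7/6', u_from='C', u_to='m') => ToolError: incompatible units
;; 9. mathcell.lessen(x='-23') => -1473347585/3534486
;; 10. jar.keep(k='bilo', v='~it') => nil
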